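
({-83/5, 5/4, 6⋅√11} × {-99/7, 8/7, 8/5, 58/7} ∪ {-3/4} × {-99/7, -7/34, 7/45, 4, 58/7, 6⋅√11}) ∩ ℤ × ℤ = ∅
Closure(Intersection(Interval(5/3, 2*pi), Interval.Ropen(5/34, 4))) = Interval(5/3, 4)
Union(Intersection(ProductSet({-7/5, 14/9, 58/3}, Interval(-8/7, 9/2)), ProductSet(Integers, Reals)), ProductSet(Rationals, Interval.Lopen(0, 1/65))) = ProductSet(Rationals, Interval.Lopen(0, 1/65))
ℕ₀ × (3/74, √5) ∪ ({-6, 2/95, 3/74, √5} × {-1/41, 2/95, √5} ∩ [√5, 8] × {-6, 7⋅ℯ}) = ℕ₀ × (3/74, √5)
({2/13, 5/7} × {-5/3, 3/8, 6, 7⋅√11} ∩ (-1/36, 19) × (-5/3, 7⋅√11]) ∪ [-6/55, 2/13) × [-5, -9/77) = ([-6/55, 2/13) × [-5, -9/77)) ∪ ({2/13, 5/7} × {3/8, 6, 7⋅√11})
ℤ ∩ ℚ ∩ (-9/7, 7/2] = {-1, 0, …, 3}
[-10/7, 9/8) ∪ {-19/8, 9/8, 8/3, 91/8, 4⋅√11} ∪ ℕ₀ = {-19/8, 8/3, 91/8, 4⋅√11} ∪ [-10/7, 9/8] ∪ ℕ₀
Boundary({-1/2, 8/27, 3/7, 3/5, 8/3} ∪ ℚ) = ℝ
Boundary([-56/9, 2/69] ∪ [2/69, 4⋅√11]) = {-56/9, 4⋅√11}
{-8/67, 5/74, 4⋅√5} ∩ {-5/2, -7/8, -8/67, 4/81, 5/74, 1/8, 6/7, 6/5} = {-8/67, 5/74}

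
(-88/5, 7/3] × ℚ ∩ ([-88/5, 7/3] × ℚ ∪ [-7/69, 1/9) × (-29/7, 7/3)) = (-88/5, 7/3] × ℚ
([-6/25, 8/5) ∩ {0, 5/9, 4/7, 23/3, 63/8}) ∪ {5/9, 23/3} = {0, 5/9, 4/7, 23/3}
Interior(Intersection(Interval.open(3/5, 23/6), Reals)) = Interval.open(3/5, 23/6)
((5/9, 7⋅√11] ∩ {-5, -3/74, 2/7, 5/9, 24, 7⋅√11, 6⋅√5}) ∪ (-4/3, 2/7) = (-4/3, 2/7) ∪ {7⋅√11, 6⋅√5}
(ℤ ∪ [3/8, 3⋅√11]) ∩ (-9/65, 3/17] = {0}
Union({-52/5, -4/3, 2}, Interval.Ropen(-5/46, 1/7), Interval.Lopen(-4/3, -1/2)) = Union({-52/5, 2}, Interval(-4/3, -1/2), Interval.Ropen(-5/46, 1/7))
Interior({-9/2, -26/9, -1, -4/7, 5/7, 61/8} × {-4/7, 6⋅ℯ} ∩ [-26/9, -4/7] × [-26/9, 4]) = ∅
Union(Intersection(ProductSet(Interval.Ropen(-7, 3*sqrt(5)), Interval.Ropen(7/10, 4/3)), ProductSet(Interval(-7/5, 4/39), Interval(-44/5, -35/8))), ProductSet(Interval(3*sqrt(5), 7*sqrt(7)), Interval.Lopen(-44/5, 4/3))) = ProductSet(Interval(3*sqrt(5), 7*sqrt(7)), Interval.Lopen(-44/5, 4/3))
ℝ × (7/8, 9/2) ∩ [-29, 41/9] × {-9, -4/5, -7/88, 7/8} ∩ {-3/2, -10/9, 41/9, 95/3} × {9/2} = ∅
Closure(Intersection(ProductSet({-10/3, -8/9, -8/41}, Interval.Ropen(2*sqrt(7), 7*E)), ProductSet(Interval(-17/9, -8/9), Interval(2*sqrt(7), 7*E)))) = ProductSet({-8/9}, Interval(2*sqrt(7), 7*E))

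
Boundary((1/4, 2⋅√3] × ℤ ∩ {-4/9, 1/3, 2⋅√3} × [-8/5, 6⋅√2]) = {1/3, 2⋅√3} × {-1, 0, …, 8}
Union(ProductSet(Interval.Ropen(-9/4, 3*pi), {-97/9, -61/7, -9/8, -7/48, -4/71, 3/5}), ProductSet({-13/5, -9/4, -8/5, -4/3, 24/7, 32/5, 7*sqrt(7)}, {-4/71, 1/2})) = Union(ProductSet({-13/5, -9/4, -8/5, -4/3, 24/7, 32/5, 7*sqrt(7)}, {-4/71, 1/2}), ProductSet(Interval.Ropen(-9/4, 3*pi), {-97/9, -61/7, -9/8, -7/48, -4/71, 3/5}))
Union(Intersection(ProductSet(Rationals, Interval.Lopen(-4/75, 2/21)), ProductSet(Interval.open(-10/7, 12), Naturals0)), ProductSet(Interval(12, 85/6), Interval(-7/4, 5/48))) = Union(ProductSet(Intersection(Interval.open(-10/7, 12), Rationals), Range(0, 1, 1)), ProductSet(Interval(12, 85/6), Interval(-7/4, 5/48)))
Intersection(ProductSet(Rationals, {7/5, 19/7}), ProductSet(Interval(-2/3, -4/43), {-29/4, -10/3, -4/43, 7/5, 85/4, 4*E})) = ProductSet(Intersection(Interval(-2/3, -4/43), Rationals), {7/5})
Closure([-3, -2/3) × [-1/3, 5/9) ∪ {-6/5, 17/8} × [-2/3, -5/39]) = ({-3, -2/3} × [-1/3, 5/9]) ∪ ({-6/5, 17/8} × [-2/3, -5/39]) ∪ ([-3, -2/3] × {-1/3, 5/9}) ∪ ([-3, -2/3) × [-1/3, 5/9))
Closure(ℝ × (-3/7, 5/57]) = ℝ × [-3/7, 5/57]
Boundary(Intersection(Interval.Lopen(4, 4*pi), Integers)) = Range(5, 13, 1)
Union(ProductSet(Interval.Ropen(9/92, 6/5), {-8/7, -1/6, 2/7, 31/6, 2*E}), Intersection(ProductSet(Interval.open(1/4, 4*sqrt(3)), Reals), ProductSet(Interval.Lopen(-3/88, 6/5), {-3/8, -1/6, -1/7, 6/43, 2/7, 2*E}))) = Union(ProductSet(Interval.Ropen(9/92, 6/5), {-8/7, -1/6, 2/7, 31/6, 2*E}), ProductSet(Interval.Lopen(1/4, 6/5), {-3/8, -1/6, -1/7, 6/43, 2/7, 2*E}))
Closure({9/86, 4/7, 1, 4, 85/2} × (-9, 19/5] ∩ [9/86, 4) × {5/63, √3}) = {9/86, 4/7, 1} × {5/63, √3}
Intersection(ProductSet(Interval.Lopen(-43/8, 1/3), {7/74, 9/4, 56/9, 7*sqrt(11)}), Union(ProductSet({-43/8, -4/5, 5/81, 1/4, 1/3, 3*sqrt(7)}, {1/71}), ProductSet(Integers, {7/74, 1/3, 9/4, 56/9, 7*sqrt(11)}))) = ProductSet(Range(-5, 1, 1), {7/74, 9/4, 56/9, 7*sqrt(11)})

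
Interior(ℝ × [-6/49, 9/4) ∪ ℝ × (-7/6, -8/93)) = ℝ × (-7/6, 9/4)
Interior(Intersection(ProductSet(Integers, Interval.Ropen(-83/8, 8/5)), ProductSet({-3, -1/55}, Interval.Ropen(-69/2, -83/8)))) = EmptySet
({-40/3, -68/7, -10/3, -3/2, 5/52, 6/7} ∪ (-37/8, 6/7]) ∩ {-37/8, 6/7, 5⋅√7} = {6/7}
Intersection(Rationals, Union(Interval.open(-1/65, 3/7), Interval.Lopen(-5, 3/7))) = Intersection(Interval.Lopen(-5, 3/7), Rationals)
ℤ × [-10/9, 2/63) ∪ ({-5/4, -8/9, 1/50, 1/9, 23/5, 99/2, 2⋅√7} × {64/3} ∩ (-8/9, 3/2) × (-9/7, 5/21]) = ℤ × [-10/9, 2/63)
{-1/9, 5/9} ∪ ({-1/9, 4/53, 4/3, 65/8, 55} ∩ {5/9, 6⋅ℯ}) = {-1/9, 5/9}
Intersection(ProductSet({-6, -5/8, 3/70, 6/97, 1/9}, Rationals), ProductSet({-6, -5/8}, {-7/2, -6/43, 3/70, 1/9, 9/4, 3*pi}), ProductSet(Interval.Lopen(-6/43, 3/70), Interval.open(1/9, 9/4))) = EmptySet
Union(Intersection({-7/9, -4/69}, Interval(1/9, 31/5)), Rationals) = Rationals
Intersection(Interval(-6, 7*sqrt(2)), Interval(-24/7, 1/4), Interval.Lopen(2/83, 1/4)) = Interval.Lopen(2/83, 1/4)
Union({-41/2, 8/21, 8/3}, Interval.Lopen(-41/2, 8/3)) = Interval(-41/2, 8/3)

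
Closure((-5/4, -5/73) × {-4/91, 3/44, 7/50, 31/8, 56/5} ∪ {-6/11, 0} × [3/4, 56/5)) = ({-6/11, 0} × [3/4, 56/5]) ∪ ([-5/4, -5/73] × {-4/91, 3/44, 7/50, 31/8, 56/5})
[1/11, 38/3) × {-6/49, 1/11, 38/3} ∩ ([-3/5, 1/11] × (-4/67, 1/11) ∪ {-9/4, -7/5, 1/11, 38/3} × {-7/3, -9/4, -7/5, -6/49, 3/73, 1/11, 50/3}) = {1/11} × {-6/49, 1/11}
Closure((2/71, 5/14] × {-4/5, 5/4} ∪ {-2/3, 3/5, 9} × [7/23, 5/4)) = ([2/71, 5/14] × {-4/5, 5/4}) ∪ ({-2/3, 3/5, 9} × [7/23, 5/4])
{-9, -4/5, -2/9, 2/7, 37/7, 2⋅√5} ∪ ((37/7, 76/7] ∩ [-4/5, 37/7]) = {-9, -4/5, -2/9, 2/7, 37/7, 2⋅√5}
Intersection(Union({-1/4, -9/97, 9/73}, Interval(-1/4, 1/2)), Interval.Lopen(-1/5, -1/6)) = Interval.Lopen(-1/5, -1/6)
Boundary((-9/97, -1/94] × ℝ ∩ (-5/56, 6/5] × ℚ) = [-5/56, -1/94] × ℝ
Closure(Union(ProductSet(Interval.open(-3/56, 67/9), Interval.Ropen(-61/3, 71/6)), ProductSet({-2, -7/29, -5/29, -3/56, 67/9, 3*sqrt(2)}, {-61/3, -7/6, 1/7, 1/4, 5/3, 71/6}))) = Union(ProductSet({-3/56, 67/9}, Interval(-61/3, 71/6)), ProductSet({-2, -7/29, -5/29, -3/56, 67/9, 3*sqrt(2)}, {-61/3, -7/6, 1/7, 1/4, 5/3, 71/6}), ProductSet(Interval.open(-3/56, 67/9), Interval.Ropen(-61/3, 71/6)), ProductSet(Union({-2, -7/29, -5/29}, Interval(-3/56, 67/9)), {-61/3, 71/6}))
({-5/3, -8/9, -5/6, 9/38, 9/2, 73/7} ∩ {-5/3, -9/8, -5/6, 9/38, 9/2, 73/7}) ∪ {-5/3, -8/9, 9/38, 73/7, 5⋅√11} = {-5/3, -8/9, -5/6, 9/38, 9/2, 73/7, 5⋅√11}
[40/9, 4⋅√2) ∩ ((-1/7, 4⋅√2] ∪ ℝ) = [40/9, 4⋅√2)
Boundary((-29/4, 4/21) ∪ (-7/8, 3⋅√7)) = {-29/4, 3⋅√7}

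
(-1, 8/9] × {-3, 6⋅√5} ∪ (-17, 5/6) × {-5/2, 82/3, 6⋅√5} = ((-1, 8/9] × {-3, 6⋅√5}) ∪ ((-17, 5/6) × {-5/2, 82/3, 6⋅√5})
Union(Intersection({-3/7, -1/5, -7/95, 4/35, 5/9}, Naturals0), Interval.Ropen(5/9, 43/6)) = Interval.Ropen(5/9, 43/6)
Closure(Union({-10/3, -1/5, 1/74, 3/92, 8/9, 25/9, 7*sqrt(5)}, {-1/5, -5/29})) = {-10/3, -1/5, -5/29, 1/74, 3/92, 8/9, 25/9, 7*sqrt(5)}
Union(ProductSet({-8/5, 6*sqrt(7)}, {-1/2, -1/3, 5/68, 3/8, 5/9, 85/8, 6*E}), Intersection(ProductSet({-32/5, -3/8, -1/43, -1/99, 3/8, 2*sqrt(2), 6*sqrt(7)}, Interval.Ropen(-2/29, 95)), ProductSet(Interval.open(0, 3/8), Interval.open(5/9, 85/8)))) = ProductSet({-8/5, 6*sqrt(7)}, {-1/2, -1/3, 5/68, 3/8, 5/9, 85/8, 6*E})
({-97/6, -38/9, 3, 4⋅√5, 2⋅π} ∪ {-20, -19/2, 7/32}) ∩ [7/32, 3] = {7/32, 3}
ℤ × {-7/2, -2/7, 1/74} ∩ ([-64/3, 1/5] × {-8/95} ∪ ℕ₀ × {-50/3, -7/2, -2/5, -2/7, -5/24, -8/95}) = ℕ₀ × {-7/2, -2/7}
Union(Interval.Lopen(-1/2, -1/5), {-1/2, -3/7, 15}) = Union({15}, Interval(-1/2, -1/5))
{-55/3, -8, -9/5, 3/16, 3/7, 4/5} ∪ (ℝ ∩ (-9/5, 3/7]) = {-55/3, -8, 4/5} ∪ [-9/5, 3/7]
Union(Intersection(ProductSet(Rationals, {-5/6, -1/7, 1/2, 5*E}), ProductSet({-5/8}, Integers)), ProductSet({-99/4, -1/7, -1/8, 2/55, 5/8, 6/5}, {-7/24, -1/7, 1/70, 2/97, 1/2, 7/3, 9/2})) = ProductSet({-99/4, -1/7, -1/8, 2/55, 5/8, 6/5}, {-7/24, -1/7, 1/70, 2/97, 1/2, 7/3, 9/2})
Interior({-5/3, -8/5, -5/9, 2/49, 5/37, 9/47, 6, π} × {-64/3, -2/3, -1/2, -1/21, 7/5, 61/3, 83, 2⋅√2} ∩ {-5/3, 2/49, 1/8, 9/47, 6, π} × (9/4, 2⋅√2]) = ∅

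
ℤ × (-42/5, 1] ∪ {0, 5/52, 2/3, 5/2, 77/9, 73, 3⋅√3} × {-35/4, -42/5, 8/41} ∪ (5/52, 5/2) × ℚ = (ℤ × (-42/5, 1]) ∪ ((5/52, 5/2) × ℚ) ∪ ({0, 5/52, 2/3, 5/2, 77/9, 73, 3⋅√3} × {-35/4, -42/5, 8/41})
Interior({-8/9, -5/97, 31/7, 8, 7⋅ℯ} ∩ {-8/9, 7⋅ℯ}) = ∅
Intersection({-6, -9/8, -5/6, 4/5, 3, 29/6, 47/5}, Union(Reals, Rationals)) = {-6, -9/8, -5/6, 4/5, 3, 29/6, 47/5}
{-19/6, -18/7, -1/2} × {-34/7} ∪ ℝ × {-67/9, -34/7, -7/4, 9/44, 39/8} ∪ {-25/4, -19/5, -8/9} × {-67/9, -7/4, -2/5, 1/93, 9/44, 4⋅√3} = (ℝ × {-67/9, -34/7, -7/4, 9/44, 39/8}) ∪ ({-25/4, -19/5, -8/9} × {-67/9, -7/4, -2/5, 1/93, 9/44, 4⋅√3})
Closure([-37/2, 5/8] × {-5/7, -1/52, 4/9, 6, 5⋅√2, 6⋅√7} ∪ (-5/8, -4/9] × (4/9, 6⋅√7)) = ({-5/8, -4/9} × [4/9, 6⋅√7]) ∪ ((-5/8, -4/9] × (4/9, 6⋅√7)) ∪ ([-37/2, 5/8] × {-5/7, -1/52, 4/9, 6, 5⋅√2, 6⋅√7})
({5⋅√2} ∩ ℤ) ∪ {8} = {8}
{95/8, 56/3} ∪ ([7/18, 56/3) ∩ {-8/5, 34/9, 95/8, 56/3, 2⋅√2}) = {34/9, 95/8, 56/3, 2⋅√2}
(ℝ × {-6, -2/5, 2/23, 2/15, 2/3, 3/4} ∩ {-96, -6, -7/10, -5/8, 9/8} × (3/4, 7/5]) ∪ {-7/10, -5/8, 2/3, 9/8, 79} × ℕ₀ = {-7/10, -5/8, 2/3, 9/8, 79} × ℕ₀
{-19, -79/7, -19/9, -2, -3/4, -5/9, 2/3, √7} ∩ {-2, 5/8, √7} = {-2, √7}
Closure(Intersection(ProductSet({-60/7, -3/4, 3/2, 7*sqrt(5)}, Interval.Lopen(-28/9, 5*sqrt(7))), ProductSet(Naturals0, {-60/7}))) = EmptySet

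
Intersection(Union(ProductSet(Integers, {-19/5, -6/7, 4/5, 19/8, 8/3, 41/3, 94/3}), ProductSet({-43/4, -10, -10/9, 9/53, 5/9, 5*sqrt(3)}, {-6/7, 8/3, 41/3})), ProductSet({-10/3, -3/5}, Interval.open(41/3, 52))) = EmptySet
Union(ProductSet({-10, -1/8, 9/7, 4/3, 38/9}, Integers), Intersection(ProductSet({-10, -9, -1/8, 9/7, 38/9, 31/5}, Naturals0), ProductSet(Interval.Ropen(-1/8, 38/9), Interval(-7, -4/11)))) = ProductSet({-10, -1/8, 9/7, 4/3, 38/9}, Integers)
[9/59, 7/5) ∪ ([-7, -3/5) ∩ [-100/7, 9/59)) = [-7, -3/5) ∪ [9/59, 7/5)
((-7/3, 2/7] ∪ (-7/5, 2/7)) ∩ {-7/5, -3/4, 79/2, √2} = {-7/5, -3/4}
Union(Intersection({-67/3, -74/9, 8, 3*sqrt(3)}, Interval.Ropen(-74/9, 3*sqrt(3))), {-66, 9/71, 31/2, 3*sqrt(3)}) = {-66, -74/9, 9/71, 31/2, 3*sqrt(3)}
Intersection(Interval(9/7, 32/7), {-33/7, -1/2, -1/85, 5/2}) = {5/2}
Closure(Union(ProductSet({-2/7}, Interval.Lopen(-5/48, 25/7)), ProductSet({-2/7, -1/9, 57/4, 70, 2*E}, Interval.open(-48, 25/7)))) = ProductSet({-2/7, -1/9, 57/4, 70, 2*E}, Interval(-48, 25/7))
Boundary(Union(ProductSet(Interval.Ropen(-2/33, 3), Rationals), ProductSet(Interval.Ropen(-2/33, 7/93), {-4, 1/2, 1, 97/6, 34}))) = ProductSet(Interval(-2/33, 3), Reals)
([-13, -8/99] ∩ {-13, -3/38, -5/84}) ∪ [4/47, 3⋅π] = {-13} ∪ [4/47, 3⋅π]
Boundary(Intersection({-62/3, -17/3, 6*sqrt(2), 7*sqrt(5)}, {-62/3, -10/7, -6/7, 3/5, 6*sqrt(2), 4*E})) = {-62/3, 6*sqrt(2)}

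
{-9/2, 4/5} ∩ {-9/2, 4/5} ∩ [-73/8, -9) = ∅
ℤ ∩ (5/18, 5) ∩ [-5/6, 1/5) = ∅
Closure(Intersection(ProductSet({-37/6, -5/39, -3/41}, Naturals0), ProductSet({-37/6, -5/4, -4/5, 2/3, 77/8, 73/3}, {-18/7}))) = EmptySet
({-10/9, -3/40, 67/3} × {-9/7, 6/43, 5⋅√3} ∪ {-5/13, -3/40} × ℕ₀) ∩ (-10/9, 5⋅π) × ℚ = ({-5/13, -3/40} × ℕ₀) ∪ ({-3/40} × {-9/7, 6/43})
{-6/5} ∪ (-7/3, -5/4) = (-7/3, -5/4) ∪ {-6/5}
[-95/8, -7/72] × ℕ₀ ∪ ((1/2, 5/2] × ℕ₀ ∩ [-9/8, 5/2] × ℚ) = ([-95/8, -7/72] ∪ (1/2, 5/2]) × ℕ₀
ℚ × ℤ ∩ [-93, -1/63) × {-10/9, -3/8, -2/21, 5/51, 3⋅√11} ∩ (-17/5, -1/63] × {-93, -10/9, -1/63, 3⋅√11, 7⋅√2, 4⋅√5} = ∅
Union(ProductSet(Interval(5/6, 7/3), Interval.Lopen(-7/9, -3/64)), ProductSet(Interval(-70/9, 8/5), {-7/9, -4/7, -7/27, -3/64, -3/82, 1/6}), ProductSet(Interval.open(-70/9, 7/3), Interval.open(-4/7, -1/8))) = Union(ProductSet(Interval(-70/9, 8/5), {-7/9, -4/7, -7/27, -3/64, -3/82, 1/6}), ProductSet(Interval.open(-70/9, 7/3), Interval.open(-4/7, -1/8)), ProductSet(Interval(5/6, 7/3), Interval.Lopen(-7/9, -3/64)))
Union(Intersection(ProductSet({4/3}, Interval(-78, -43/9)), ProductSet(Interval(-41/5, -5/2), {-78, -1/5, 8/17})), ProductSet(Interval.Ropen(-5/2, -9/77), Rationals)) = ProductSet(Interval.Ropen(-5/2, -9/77), Rationals)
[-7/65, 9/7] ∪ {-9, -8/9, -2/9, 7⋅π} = {-9, -8/9, -2/9, 7⋅π} ∪ [-7/65, 9/7]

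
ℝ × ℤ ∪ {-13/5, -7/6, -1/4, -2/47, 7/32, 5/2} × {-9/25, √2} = (ℝ × ℤ) ∪ ({-13/5, -7/6, -1/4, -2/47, 7/32, 5/2} × {-9/25, √2})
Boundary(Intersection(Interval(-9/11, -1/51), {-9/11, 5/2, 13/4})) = {-9/11}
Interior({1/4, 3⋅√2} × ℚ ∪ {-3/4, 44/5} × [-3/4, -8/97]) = ∅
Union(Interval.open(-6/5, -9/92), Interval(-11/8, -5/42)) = Interval.Ropen(-11/8, -9/92)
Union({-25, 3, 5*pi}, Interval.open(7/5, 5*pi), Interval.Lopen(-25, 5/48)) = Union(Interval(-25, 5/48), Interval.Lopen(7/5, 5*pi))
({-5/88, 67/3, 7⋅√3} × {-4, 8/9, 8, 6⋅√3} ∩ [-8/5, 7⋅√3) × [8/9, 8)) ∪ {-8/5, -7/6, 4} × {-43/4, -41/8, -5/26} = ({-5/88} × {8/9}) ∪ ({-8/5, -7/6, 4} × {-43/4, -41/8, -5/26})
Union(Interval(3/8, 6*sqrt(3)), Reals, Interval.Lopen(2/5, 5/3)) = Interval(-oo, oo)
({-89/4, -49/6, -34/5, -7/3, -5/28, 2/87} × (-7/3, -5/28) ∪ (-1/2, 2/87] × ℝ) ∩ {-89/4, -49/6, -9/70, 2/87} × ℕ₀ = {-9/70, 2/87} × ℕ₀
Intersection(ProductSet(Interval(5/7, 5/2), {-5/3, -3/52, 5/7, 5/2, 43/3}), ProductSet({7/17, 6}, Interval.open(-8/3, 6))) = EmptySet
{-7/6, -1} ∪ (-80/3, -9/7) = (-80/3, -9/7) ∪ {-7/6, -1}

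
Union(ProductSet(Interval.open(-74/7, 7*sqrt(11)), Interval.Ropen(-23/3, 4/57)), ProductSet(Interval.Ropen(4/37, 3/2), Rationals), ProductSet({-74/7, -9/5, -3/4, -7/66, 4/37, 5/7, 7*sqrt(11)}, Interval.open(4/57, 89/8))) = Union(ProductSet({-74/7, -9/5, -3/4, -7/66, 4/37, 5/7, 7*sqrt(11)}, Interval.open(4/57, 89/8)), ProductSet(Interval.open(-74/7, 7*sqrt(11)), Interval.Ropen(-23/3, 4/57)), ProductSet(Interval.Ropen(4/37, 3/2), Rationals))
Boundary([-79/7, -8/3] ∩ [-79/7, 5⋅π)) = {-79/7, -8/3}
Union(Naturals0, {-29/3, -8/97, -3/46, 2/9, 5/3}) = Union({-29/3, -8/97, -3/46, 2/9, 5/3}, Naturals0)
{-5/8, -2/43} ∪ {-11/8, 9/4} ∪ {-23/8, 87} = {-23/8, -11/8, -5/8, -2/43, 9/4, 87}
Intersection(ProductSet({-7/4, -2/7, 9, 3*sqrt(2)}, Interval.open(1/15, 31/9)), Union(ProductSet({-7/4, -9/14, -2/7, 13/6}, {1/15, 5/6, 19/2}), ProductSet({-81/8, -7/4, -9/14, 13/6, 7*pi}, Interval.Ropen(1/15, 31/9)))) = Union(ProductSet({-7/4}, Interval.open(1/15, 31/9)), ProductSet({-7/4, -2/7}, {5/6}))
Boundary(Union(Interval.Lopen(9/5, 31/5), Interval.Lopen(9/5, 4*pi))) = {9/5, 4*pi}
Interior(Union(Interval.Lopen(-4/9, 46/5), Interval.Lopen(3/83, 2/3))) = Interval.open(-4/9, 46/5)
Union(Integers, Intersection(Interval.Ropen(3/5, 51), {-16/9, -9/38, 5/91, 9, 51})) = Integers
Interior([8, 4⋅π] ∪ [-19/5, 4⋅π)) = (-19/5, 4⋅π)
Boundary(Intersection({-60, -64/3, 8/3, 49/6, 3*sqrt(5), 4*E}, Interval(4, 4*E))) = {49/6, 3*sqrt(5), 4*E}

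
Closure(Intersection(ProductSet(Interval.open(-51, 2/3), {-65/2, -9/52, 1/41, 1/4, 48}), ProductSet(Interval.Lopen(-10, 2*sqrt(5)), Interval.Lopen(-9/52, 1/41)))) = ProductSet(Interval(-10, 2/3), {1/41})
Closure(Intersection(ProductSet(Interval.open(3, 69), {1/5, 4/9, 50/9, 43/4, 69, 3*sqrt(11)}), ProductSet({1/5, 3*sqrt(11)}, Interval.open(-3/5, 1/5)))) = EmptySet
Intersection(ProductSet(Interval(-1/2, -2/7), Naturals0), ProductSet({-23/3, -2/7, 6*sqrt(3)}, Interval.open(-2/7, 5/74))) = ProductSet({-2/7}, Range(0, 1, 1))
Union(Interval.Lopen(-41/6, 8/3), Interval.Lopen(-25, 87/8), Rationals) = Union(Interval(-25, 87/8), Rationals)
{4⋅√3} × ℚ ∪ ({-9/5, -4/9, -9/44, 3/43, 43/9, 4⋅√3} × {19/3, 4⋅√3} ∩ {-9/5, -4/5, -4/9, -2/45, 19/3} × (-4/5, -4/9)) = {4⋅√3} × ℚ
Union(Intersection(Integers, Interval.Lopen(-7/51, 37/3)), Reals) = Union(Range(0, 13, 1), Reals)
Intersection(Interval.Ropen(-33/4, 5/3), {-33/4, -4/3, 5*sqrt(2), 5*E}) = {-33/4, -4/3}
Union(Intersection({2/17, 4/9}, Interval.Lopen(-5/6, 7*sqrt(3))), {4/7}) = {2/17, 4/9, 4/7}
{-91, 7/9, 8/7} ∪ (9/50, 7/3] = {-91} ∪ (9/50, 7/3]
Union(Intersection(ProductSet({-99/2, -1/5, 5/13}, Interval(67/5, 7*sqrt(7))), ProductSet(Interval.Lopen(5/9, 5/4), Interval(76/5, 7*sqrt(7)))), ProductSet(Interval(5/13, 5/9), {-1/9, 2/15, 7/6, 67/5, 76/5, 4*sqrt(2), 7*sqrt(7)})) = ProductSet(Interval(5/13, 5/9), {-1/9, 2/15, 7/6, 67/5, 76/5, 4*sqrt(2), 7*sqrt(7)})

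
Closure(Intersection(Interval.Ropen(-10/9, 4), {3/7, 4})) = {3/7}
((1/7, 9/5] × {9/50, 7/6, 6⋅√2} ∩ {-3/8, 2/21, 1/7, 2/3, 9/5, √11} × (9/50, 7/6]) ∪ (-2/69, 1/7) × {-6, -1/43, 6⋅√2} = ({2/3, 9/5} × {7/6}) ∪ ((-2/69, 1/7) × {-6, -1/43, 6⋅√2})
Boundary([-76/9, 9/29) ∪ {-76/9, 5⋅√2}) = {-76/9, 9/29, 5⋅√2}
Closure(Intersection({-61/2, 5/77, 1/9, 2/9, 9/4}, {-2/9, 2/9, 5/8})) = {2/9}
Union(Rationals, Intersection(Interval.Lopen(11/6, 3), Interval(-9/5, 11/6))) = Rationals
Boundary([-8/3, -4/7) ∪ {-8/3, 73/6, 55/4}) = {-8/3, -4/7, 73/6, 55/4}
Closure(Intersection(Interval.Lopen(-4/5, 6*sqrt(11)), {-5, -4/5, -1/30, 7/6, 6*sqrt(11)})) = {-1/30, 7/6, 6*sqrt(11)}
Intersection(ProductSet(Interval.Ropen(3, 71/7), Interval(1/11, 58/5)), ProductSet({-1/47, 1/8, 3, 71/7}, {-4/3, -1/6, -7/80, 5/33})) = ProductSet({3}, {5/33})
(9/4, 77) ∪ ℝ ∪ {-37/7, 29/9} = (-∞, ∞)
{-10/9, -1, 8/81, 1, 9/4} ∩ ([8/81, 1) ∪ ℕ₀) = {8/81, 1}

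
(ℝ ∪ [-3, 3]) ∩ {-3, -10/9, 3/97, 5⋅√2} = {-3, -10/9, 3/97, 5⋅√2}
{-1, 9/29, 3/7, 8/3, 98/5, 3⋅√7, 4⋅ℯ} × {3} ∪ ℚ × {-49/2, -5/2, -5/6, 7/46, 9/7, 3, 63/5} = (ℚ × {-49/2, -5/2, -5/6, 7/46, 9/7, 3, 63/5}) ∪ ({-1, 9/29, 3/7, 8/3, 98/5, 3⋅√7, 4⋅ℯ} × {3})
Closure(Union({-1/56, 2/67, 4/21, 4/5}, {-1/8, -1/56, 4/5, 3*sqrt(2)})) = {-1/8, -1/56, 2/67, 4/21, 4/5, 3*sqrt(2)}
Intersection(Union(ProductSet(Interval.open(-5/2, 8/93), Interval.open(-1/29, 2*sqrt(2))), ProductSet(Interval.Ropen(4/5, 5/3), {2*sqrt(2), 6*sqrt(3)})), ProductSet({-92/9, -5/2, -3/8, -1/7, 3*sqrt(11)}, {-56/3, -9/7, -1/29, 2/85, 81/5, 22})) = ProductSet({-3/8, -1/7}, {2/85})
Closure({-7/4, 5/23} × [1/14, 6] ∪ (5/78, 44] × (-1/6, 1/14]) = ({-7/4, 5/23} × [1/14, 6]) ∪ ({5/78, 44} × [-1/6, 1/14]) ∪ ([5/78, 44] × {-1/6, 1/14}) ∪ ((5/78, 44] × (-1/6, 1/14])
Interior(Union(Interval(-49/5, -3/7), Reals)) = Interval(-oo, oo)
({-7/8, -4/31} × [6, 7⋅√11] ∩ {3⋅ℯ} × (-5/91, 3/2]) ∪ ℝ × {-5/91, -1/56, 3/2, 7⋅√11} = ℝ × {-5/91, -1/56, 3/2, 7⋅√11}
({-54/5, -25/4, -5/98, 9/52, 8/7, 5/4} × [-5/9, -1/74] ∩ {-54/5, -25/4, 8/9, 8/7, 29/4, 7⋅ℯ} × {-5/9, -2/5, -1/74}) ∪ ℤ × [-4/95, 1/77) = (ℤ × [-4/95, 1/77)) ∪ ({-54/5, -25/4, 8/7} × {-5/9, -2/5, -1/74})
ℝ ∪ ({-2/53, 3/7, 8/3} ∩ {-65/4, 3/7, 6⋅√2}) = ℝ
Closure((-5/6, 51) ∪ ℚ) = ℚ ∪ (-∞, ∞)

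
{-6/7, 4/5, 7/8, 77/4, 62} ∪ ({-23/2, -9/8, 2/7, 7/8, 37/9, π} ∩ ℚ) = {-23/2, -9/8, -6/7, 2/7, 4/5, 7/8, 37/9, 77/4, 62}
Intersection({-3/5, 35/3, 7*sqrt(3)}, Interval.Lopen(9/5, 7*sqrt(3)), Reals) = {35/3, 7*sqrt(3)}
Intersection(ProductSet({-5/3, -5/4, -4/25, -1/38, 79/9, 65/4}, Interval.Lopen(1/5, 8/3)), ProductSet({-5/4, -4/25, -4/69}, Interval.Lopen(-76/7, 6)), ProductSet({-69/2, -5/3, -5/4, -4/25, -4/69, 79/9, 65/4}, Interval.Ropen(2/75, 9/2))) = ProductSet({-5/4, -4/25}, Interval.Lopen(1/5, 8/3))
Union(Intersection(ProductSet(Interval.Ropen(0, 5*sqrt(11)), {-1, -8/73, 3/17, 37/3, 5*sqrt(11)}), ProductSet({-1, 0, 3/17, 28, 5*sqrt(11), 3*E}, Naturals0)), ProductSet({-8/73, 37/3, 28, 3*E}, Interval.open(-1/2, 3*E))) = ProductSet({-8/73, 37/3, 28, 3*E}, Interval.open(-1/2, 3*E))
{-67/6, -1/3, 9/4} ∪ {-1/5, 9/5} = {-67/6, -1/3, -1/5, 9/5, 9/4}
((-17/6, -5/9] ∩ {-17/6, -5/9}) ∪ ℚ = ℚ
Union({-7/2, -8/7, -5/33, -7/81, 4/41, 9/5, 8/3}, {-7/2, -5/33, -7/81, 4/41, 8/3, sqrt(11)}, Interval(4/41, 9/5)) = Union({-7/2, -8/7, -5/33, -7/81, 8/3, sqrt(11)}, Interval(4/41, 9/5))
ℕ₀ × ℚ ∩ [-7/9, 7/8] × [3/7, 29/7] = {0} × (ℚ ∩ [3/7, 29/7])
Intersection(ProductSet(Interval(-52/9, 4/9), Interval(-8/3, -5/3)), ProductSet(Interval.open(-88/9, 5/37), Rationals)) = ProductSet(Interval.Ropen(-52/9, 5/37), Intersection(Interval(-8/3, -5/3), Rationals))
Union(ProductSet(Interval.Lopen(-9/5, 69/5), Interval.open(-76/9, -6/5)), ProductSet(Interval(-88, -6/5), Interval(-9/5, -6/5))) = Union(ProductSet(Interval(-88, -6/5), Interval(-9/5, -6/5)), ProductSet(Interval.Lopen(-9/5, 69/5), Interval.open(-76/9, -6/5)))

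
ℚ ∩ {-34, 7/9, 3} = {-34, 7/9, 3}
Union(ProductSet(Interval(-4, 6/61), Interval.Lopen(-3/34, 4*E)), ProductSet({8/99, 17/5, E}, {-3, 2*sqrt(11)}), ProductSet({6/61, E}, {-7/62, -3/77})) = Union(ProductSet({6/61, E}, {-7/62, -3/77}), ProductSet({8/99, 17/5, E}, {-3, 2*sqrt(11)}), ProductSet(Interval(-4, 6/61), Interval.Lopen(-3/34, 4*E)))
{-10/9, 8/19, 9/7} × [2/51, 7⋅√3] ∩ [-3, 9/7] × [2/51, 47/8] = {-10/9, 8/19, 9/7} × [2/51, 47/8]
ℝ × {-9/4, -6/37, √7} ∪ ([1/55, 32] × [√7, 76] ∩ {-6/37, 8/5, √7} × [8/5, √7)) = ℝ × {-9/4, -6/37, √7}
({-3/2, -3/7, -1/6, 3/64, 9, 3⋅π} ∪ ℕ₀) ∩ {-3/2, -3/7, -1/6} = {-3/2, -3/7, -1/6}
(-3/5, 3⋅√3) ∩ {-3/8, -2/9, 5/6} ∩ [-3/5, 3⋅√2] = {-3/8, -2/9, 5/6}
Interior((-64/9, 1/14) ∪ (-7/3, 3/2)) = (-64/9, 3/2)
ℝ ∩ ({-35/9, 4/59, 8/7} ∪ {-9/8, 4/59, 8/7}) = {-35/9, -9/8, 4/59, 8/7}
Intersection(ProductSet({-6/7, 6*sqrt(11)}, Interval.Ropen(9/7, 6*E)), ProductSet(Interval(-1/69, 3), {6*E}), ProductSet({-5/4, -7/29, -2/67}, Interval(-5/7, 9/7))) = EmptySet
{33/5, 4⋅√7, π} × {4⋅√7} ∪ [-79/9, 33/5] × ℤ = ([-79/9, 33/5] × ℤ) ∪ ({33/5, 4⋅√7, π} × {4⋅√7})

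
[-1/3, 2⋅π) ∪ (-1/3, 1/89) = [-1/3, 2⋅π)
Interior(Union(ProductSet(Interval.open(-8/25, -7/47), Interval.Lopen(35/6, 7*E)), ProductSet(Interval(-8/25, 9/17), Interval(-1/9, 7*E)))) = ProductSet(Interval.open(-8/25, 9/17), Interval.open(-1/9, 7*E))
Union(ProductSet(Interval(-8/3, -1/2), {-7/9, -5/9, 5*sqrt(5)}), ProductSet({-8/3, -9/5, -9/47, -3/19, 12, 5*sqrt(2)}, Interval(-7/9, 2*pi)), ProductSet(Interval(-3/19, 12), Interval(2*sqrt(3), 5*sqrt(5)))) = Union(ProductSet({-8/3, -9/5, -9/47, -3/19, 12, 5*sqrt(2)}, Interval(-7/9, 2*pi)), ProductSet(Interval(-8/3, -1/2), {-7/9, -5/9, 5*sqrt(5)}), ProductSet(Interval(-3/19, 12), Interval(2*sqrt(3), 5*sqrt(5))))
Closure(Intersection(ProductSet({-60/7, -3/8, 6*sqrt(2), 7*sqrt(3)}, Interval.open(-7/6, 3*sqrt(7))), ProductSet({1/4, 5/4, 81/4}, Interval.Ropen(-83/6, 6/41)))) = EmptySet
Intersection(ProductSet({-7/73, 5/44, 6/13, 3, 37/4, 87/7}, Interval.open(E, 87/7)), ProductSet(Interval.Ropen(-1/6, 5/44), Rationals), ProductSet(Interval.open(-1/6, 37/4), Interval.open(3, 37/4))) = ProductSet({-7/73}, Intersection(Interval.open(3, 37/4), Rationals))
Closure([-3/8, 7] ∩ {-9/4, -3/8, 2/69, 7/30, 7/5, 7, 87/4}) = {-3/8, 2/69, 7/30, 7/5, 7}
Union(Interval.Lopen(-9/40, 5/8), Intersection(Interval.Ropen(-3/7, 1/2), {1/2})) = Interval.Lopen(-9/40, 5/8)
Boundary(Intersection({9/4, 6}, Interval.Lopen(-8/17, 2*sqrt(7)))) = {9/4}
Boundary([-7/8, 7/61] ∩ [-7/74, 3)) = {-7/74, 7/61}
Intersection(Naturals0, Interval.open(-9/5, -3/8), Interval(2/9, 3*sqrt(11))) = EmptySet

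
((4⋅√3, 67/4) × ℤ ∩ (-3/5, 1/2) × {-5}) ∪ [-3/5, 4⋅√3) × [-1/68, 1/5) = [-3/5, 4⋅√3) × [-1/68, 1/5)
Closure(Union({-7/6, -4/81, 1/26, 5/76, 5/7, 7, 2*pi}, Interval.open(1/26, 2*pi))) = Union({-7/6, -4/81, 7}, Interval(1/26, 2*pi))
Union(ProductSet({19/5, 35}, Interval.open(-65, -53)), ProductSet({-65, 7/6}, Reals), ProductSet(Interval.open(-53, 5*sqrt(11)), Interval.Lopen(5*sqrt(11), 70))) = Union(ProductSet({-65, 7/6}, Reals), ProductSet({19/5, 35}, Interval.open(-65, -53)), ProductSet(Interval.open(-53, 5*sqrt(11)), Interval.Lopen(5*sqrt(11), 70)))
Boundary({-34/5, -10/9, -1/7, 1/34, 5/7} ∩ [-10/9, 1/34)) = {-10/9, -1/7}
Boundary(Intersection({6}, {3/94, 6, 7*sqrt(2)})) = {6}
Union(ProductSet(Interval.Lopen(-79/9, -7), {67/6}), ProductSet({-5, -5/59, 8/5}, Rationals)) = Union(ProductSet({-5, -5/59, 8/5}, Rationals), ProductSet(Interval.Lopen(-79/9, -7), {67/6}))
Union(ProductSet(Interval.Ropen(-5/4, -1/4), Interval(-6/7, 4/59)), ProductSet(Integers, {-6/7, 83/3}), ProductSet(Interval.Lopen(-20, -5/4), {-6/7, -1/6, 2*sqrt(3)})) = Union(ProductSet(Integers, {-6/7, 83/3}), ProductSet(Interval.Lopen(-20, -5/4), {-6/7, -1/6, 2*sqrt(3)}), ProductSet(Interval.Ropen(-5/4, -1/4), Interval(-6/7, 4/59)))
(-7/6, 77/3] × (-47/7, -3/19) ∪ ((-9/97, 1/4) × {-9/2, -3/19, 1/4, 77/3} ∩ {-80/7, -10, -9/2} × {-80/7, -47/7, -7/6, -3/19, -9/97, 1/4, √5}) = (-7/6, 77/3] × (-47/7, -3/19)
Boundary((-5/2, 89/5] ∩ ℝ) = {-5/2, 89/5}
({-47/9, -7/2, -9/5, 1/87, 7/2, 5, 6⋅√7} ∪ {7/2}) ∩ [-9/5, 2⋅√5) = {-9/5, 1/87, 7/2}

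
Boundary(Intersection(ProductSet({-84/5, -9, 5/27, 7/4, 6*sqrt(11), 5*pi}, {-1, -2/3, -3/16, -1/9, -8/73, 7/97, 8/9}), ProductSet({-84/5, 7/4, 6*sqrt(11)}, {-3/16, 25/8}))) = ProductSet({-84/5, 7/4, 6*sqrt(11)}, {-3/16})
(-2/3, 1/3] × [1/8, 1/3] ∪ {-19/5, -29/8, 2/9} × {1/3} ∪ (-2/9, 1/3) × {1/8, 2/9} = ({-19/5, -29/8, 2/9} × {1/3}) ∪ ((-2/3, 1/3] × [1/8, 1/3])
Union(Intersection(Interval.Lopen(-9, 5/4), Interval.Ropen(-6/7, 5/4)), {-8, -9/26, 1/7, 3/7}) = Union({-8}, Interval.Ropen(-6/7, 5/4))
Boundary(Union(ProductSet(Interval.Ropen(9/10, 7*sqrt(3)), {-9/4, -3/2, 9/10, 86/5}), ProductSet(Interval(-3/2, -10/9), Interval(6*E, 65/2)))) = Union(ProductSet({-3/2, -10/9}, Interval(6*E, 65/2)), ProductSet(Interval(-3/2, -10/9), {65/2, 6*E}), ProductSet(Interval(9/10, 7*sqrt(3)), {-9/4, -3/2, 9/10, 86/5}))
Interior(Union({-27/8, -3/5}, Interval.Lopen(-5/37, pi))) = Interval.open(-5/37, pi)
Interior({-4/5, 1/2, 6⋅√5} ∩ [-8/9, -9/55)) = ∅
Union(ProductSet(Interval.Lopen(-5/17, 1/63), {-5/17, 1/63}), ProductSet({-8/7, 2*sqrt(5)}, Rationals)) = Union(ProductSet({-8/7, 2*sqrt(5)}, Rationals), ProductSet(Interval.Lopen(-5/17, 1/63), {-5/17, 1/63}))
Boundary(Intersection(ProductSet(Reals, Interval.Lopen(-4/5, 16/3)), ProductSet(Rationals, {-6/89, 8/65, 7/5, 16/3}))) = ProductSet(Reals, {-6/89, 8/65, 7/5, 16/3})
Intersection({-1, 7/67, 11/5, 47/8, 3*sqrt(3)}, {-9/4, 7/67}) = {7/67}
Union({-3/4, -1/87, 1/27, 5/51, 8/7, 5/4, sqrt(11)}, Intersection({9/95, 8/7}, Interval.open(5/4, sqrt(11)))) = {-3/4, -1/87, 1/27, 5/51, 8/7, 5/4, sqrt(11)}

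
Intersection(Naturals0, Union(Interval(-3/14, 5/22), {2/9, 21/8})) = Range(0, 1, 1)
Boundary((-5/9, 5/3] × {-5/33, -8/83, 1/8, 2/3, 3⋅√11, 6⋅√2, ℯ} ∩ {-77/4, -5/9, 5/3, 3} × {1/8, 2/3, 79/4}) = {5/3} × {1/8, 2/3}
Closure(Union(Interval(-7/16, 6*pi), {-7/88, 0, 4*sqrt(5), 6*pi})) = Interval(-7/16, 6*pi)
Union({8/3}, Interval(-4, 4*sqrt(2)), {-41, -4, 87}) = Union({-41, 87}, Interval(-4, 4*sqrt(2)))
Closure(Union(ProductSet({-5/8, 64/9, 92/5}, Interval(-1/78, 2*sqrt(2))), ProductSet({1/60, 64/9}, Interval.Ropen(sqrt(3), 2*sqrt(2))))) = Union(ProductSet({1/60, 64/9}, Interval(sqrt(3), 2*sqrt(2))), ProductSet({-5/8, 64/9, 92/5}, Interval(-1/78, 2*sqrt(2))))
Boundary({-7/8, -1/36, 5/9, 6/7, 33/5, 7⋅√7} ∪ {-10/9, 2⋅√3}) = {-10/9, -7/8, -1/36, 5/9, 6/7, 33/5, 2⋅√3, 7⋅√7}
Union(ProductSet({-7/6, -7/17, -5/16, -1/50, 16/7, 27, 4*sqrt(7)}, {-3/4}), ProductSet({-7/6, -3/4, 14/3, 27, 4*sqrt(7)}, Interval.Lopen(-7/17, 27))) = Union(ProductSet({-7/6, -3/4, 14/3, 27, 4*sqrt(7)}, Interval.Lopen(-7/17, 27)), ProductSet({-7/6, -7/17, -5/16, -1/50, 16/7, 27, 4*sqrt(7)}, {-3/4}))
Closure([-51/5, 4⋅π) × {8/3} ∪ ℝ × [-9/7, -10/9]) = (ℝ × [-9/7, -10/9]) ∪ ([-51/5, 4⋅π] × {8/3})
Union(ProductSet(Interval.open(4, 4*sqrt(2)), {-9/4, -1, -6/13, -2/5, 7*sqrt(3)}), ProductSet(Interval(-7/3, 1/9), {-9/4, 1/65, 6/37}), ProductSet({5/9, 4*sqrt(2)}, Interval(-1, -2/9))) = Union(ProductSet({5/9, 4*sqrt(2)}, Interval(-1, -2/9)), ProductSet(Interval(-7/3, 1/9), {-9/4, 1/65, 6/37}), ProductSet(Interval.open(4, 4*sqrt(2)), {-9/4, -1, -6/13, -2/5, 7*sqrt(3)}))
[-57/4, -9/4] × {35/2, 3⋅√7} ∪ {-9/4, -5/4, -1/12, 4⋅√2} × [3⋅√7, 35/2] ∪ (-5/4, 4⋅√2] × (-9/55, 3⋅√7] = ([-57/4, -9/4] × {35/2, 3⋅√7}) ∪ ({-9/4, -5/4, -1/12, 4⋅√2} × [3⋅√7, 35/2]) ∪ ((-5/4, 4⋅√2] × (-9/55, 3⋅√7])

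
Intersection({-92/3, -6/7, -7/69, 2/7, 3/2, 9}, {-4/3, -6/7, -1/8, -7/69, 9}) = {-6/7, -7/69, 9}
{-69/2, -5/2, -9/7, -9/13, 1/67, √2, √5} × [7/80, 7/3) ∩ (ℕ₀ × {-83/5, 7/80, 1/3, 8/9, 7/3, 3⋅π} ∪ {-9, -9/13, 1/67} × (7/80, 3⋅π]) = {-9/13, 1/67} × (7/80, 7/3)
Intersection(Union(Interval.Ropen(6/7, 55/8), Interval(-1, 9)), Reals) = Interval(-1, 9)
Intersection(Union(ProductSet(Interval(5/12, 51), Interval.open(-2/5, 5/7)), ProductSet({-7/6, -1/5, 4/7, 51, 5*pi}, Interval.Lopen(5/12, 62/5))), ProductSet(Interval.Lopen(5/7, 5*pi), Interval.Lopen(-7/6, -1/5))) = ProductSet(Interval.Lopen(5/7, 5*pi), Interval.Lopen(-2/5, -1/5))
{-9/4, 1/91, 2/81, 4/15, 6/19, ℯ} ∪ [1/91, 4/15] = {-9/4, 6/19, ℯ} ∪ [1/91, 4/15]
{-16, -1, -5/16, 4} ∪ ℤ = ℤ ∪ {-5/16}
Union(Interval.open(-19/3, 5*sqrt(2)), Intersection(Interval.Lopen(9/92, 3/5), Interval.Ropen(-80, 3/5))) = Interval.open(-19/3, 5*sqrt(2))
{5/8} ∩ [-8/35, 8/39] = ∅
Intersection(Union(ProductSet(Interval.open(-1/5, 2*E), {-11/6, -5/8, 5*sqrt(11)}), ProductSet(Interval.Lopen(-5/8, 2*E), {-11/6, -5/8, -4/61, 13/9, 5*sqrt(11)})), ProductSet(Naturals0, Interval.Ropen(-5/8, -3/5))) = ProductSet(Range(0, 6, 1), {-5/8})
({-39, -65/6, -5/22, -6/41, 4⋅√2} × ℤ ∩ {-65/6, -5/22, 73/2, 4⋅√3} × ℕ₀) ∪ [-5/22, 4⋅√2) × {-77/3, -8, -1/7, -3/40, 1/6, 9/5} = ({-65/6, -5/22} × ℕ₀) ∪ ([-5/22, 4⋅√2) × {-77/3, -8, -1/7, -3/40, 1/6, 9/5})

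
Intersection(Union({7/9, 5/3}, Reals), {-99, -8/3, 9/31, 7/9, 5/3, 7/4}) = {-99, -8/3, 9/31, 7/9, 5/3, 7/4}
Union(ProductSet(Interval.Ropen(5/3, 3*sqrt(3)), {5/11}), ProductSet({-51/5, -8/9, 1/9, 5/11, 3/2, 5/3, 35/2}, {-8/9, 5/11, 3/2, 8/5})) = Union(ProductSet({-51/5, -8/9, 1/9, 5/11, 3/2, 5/3, 35/2}, {-8/9, 5/11, 3/2, 8/5}), ProductSet(Interval.Ropen(5/3, 3*sqrt(3)), {5/11}))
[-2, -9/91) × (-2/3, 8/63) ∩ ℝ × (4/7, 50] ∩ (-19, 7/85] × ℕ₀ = ∅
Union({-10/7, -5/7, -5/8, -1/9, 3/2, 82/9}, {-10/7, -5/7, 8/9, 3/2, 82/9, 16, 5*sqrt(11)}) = {-10/7, -5/7, -5/8, -1/9, 8/9, 3/2, 82/9, 16, 5*sqrt(11)}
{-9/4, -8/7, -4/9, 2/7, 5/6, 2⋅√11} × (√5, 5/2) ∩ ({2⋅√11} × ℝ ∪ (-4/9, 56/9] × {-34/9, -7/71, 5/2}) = {2⋅√11} × (√5, 5/2)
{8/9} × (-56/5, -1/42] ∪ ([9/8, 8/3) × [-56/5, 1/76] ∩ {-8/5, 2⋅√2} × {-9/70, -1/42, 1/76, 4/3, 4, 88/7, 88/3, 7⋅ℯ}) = {8/9} × (-56/5, -1/42]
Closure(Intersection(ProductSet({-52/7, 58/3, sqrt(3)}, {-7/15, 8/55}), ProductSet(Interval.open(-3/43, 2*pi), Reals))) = ProductSet({sqrt(3)}, {-7/15, 8/55})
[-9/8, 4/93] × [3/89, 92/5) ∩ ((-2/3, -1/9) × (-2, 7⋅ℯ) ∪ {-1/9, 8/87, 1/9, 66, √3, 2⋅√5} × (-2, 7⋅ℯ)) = (-2/3, -1/9] × [3/89, 92/5)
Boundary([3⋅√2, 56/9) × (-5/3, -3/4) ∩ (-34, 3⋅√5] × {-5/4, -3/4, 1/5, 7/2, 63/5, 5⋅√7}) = [3⋅√2, 56/9] × {-5/4}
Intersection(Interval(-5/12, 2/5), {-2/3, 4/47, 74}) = {4/47}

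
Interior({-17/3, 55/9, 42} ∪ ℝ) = ℝ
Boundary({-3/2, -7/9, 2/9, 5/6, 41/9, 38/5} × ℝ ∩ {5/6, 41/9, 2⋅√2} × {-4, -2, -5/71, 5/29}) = {5/6, 41/9} × {-4, -2, -5/71, 5/29}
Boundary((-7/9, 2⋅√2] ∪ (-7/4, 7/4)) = {-7/4, 2⋅√2}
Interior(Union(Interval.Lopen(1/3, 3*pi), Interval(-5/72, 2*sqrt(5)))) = Interval.open(-5/72, 3*pi)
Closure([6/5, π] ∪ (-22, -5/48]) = [-22, -5/48] ∪ [6/5, π]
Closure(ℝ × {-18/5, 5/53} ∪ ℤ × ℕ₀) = (ℤ × ℕ₀) ∪ (ℝ × {-18/5, 5/53})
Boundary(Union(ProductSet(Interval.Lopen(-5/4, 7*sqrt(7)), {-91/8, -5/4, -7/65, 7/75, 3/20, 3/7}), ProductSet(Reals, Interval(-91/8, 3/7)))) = ProductSet(Reals, {-91/8, 3/7})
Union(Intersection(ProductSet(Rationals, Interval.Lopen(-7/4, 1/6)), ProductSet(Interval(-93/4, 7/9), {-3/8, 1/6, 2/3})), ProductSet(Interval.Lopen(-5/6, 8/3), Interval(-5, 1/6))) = Union(ProductSet(Intersection(Interval(-93/4, 7/9), Rationals), {-3/8, 1/6}), ProductSet(Interval.Lopen(-5/6, 8/3), Interval(-5, 1/6)))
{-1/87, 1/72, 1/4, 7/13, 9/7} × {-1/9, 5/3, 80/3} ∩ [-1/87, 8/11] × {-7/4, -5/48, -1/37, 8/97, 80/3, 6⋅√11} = {-1/87, 1/72, 1/4, 7/13} × {80/3}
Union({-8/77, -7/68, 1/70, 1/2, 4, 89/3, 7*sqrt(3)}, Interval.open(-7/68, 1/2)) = Union({-8/77, 4, 89/3, 7*sqrt(3)}, Interval(-7/68, 1/2))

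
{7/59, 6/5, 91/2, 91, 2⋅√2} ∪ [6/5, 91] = {7/59} ∪ [6/5, 91]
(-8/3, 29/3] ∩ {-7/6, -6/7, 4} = {-7/6, -6/7, 4}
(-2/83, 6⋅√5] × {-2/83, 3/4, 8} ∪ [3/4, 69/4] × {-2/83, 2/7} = ([3/4, 69/4] × {-2/83, 2/7}) ∪ ((-2/83, 6⋅√5] × {-2/83, 3/4, 8})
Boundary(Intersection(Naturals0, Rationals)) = Naturals0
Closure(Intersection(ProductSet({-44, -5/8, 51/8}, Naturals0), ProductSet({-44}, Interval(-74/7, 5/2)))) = ProductSet({-44}, Range(0, 3, 1))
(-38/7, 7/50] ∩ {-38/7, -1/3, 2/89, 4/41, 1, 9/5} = {-1/3, 2/89, 4/41}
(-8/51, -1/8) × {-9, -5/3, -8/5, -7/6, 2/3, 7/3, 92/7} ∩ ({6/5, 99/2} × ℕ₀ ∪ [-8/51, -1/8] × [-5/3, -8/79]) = (-8/51, -1/8) × {-5/3, -8/5, -7/6}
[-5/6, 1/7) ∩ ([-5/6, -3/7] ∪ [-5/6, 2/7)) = [-5/6, 1/7)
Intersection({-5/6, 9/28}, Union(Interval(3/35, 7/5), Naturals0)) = {9/28}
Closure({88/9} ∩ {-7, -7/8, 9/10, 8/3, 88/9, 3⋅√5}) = {88/9}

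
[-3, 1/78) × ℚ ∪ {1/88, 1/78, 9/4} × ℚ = ([-3, 1/78] ∪ {9/4}) × ℚ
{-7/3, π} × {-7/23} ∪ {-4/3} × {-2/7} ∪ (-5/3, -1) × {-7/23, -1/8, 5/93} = ({-4/3} × {-2/7}) ∪ ({-7/3, π} × {-7/23}) ∪ ((-5/3, -1) × {-7/23, -1/8, 5/93})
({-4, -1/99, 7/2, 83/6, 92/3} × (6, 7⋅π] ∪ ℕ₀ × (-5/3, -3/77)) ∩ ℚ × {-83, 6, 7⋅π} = {-4, -1/99, 7/2, 83/6, 92/3} × {7⋅π}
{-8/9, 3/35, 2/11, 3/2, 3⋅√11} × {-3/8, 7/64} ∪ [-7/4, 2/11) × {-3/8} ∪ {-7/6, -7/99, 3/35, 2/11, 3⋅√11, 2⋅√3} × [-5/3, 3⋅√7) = ([-7/4, 2/11) × {-3/8}) ∪ ({-8/9, 3/35, 2/11, 3/2, 3⋅√11} × {-3/8, 7/64}) ∪ ({-7/6, -7/99, 3/35, 2/11, 3⋅√11, 2⋅√3} × [-5/3, 3⋅√7))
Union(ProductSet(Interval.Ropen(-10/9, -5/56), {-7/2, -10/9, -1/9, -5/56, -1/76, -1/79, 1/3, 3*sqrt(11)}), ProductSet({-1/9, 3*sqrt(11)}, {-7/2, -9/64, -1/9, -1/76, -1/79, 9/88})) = Union(ProductSet({-1/9, 3*sqrt(11)}, {-7/2, -9/64, -1/9, -1/76, -1/79, 9/88}), ProductSet(Interval.Ropen(-10/9, -5/56), {-7/2, -10/9, -1/9, -5/56, -1/76, -1/79, 1/3, 3*sqrt(11)}))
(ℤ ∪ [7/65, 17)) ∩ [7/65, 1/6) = [7/65, 1/6)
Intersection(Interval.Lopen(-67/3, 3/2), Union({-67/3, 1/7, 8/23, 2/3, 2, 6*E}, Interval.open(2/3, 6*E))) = Union({1/7, 8/23}, Interval(2/3, 3/2))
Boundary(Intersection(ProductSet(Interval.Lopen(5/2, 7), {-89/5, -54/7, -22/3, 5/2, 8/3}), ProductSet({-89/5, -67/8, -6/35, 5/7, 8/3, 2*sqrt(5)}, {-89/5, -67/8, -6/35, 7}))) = ProductSet({8/3, 2*sqrt(5)}, {-89/5})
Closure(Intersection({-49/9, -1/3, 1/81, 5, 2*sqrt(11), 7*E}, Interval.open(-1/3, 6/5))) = {1/81}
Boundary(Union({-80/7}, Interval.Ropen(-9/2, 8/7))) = {-80/7, -9/2, 8/7}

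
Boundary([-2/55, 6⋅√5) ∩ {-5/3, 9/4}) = {9/4}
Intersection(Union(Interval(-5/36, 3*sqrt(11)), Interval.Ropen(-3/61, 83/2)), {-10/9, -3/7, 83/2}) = EmptySet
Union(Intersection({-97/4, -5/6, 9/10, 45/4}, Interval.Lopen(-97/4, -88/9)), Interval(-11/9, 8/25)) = Interval(-11/9, 8/25)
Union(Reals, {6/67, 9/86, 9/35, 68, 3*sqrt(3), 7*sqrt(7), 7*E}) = Reals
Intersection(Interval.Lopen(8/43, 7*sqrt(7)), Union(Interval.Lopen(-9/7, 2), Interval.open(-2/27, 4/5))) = Interval.Lopen(8/43, 2)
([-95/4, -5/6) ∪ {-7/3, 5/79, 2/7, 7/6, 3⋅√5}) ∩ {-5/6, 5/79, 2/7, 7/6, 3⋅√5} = {5/79, 2/7, 7/6, 3⋅√5}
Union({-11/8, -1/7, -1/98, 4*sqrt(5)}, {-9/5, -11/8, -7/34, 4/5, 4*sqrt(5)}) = {-9/5, -11/8, -7/34, -1/7, -1/98, 4/5, 4*sqrt(5)}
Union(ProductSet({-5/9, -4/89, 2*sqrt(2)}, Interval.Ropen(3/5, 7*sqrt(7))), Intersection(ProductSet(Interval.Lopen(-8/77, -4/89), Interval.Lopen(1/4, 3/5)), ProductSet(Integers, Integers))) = ProductSet({-5/9, -4/89, 2*sqrt(2)}, Interval.Ropen(3/5, 7*sqrt(7)))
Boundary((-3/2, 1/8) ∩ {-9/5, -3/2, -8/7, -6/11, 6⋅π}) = {-8/7, -6/11}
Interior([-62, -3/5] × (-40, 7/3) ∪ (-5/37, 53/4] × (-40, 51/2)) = ((-62, -3/5) × (-40, 7/3)) ∪ ((-5/37, 53/4) × (-40, 51/2))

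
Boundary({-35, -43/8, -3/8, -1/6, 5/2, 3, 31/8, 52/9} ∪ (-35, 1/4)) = {-35, 1/4, 5/2, 3, 31/8, 52/9}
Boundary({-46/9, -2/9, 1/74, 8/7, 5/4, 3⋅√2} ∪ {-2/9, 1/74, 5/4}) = {-46/9, -2/9, 1/74, 8/7, 5/4, 3⋅√2}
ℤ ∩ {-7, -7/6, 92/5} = {-7}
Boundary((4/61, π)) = {4/61, π}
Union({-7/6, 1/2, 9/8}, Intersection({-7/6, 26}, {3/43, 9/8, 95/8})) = {-7/6, 1/2, 9/8}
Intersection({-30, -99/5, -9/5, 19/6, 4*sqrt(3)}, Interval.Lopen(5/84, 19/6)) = {19/6}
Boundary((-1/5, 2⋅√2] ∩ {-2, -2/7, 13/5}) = {13/5}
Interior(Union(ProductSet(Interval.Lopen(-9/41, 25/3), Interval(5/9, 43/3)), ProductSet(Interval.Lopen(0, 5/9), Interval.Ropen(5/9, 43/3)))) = ProductSet(Interval.open(-9/41, 25/3), Interval.open(5/9, 43/3))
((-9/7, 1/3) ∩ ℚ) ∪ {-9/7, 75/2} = {-9/7, 75/2} ∪ (ℚ ∩ (-9/7, 1/3))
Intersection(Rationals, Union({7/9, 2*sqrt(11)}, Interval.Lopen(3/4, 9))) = Intersection(Interval.Lopen(3/4, 9), Rationals)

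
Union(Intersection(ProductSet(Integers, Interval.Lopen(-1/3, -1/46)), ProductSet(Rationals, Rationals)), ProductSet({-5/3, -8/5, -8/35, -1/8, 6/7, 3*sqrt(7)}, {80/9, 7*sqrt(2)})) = Union(ProductSet({-5/3, -8/5, -8/35, -1/8, 6/7, 3*sqrt(7)}, {80/9, 7*sqrt(2)}), ProductSet(Integers, Intersection(Interval.Lopen(-1/3, -1/46), Rationals)))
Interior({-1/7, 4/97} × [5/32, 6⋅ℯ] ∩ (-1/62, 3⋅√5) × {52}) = ∅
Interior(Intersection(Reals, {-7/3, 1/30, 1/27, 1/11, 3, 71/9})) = EmptySet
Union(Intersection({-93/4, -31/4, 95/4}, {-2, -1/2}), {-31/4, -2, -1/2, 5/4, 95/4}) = {-31/4, -2, -1/2, 5/4, 95/4}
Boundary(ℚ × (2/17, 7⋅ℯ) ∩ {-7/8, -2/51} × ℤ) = {-7/8, -2/51} × {1, 2, …, 19}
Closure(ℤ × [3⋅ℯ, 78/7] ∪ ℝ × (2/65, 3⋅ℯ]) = (ℤ × [3⋅ℯ, 78/7]) ∪ (ℝ × [2/65, 3⋅ℯ])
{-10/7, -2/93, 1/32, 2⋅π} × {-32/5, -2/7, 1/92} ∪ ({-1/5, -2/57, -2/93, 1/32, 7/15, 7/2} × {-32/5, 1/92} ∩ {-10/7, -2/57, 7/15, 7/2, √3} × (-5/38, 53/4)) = ({-2/57, 7/15, 7/2} × {1/92}) ∪ ({-10/7, -2/93, 1/32, 2⋅π} × {-32/5, -2/7, 1/92})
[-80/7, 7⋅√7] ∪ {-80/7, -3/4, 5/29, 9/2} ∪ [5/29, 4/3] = [-80/7, 7⋅√7]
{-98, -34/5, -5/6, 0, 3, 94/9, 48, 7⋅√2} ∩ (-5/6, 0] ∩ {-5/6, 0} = {0}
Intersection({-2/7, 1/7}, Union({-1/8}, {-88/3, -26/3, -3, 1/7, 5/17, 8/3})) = {1/7}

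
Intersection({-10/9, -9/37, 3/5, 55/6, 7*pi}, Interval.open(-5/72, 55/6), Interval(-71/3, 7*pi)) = {3/5}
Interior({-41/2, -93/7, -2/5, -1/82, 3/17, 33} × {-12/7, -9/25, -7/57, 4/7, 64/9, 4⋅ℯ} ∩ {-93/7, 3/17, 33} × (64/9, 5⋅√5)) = ∅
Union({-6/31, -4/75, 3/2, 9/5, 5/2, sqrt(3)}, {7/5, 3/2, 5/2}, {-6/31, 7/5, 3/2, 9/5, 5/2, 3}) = {-6/31, -4/75, 7/5, 3/2, 9/5, 5/2, 3, sqrt(3)}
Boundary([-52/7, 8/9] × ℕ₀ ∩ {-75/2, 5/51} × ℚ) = {5/51} × ℕ₀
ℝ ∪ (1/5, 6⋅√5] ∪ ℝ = (-∞, ∞)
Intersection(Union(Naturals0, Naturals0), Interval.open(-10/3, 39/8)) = Range(0, 5, 1)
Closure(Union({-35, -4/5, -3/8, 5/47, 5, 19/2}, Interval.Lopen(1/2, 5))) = Union({-35, -4/5, -3/8, 5/47, 19/2}, Interval(1/2, 5))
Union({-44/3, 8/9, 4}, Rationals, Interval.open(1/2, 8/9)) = Union(Interval(1/2, 8/9), Rationals)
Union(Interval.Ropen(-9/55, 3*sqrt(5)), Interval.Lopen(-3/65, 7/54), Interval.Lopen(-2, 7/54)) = Interval.open(-2, 3*sqrt(5))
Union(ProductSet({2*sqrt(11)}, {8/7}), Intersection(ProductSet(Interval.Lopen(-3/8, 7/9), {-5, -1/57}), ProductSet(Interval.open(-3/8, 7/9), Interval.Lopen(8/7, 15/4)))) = ProductSet({2*sqrt(11)}, {8/7})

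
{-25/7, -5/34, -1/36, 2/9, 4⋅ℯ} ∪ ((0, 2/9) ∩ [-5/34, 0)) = {-25/7, -5/34, -1/36, 2/9, 4⋅ℯ}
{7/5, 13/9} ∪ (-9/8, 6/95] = (-9/8, 6/95] ∪ {7/5, 13/9}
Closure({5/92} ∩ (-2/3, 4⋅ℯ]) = {5/92}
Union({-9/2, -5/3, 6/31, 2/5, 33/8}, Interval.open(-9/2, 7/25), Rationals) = Union(Interval(-9/2, 7/25), Rationals)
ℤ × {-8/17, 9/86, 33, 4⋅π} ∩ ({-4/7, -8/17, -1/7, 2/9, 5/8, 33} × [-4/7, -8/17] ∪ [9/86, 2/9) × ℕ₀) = {33} × {-8/17}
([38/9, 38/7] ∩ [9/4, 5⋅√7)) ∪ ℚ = ℚ ∪ [38/9, 38/7]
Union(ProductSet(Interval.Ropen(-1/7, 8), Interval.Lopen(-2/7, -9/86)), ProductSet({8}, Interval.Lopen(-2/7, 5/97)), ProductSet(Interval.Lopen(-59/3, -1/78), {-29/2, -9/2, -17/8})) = Union(ProductSet({8}, Interval.Lopen(-2/7, 5/97)), ProductSet(Interval.Lopen(-59/3, -1/78), {-29/2, -9/2, -17/8}), ProductSet(Interval.Ropen(-1/7, 8), Interval.Lopen(-2/7, -9/86)))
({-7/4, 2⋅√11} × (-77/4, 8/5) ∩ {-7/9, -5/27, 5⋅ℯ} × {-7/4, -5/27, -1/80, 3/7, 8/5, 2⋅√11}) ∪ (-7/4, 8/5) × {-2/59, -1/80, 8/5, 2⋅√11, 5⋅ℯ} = (-7/4, 8/5) × {-2/59, -1/80, 8/5, 2⋅√11, 5⋅ℯ}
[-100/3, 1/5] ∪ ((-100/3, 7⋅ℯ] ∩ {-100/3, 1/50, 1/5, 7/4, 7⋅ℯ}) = [-100/3, 1/5] ∪ {7/4, 7⋅ℯ}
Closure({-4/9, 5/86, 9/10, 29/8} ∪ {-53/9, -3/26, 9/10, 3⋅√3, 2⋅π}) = {-53/9, -4/9, -3/26, 5/86, 9/10, 29/8, 3⋅√3, 2⋅π}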